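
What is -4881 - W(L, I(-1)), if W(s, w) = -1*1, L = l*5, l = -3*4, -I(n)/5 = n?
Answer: -4880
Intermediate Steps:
I(n) = -5*n
l = -12
L = -60 (L = -12*5 = -60)
W(s, w) = -1
-4881 - W(L, I(-1)) = -4881 - 1*(-1) = -4881 + 1 = -4880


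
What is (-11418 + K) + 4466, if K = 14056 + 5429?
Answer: 12533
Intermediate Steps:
K = 19485
(-11418 + K) + 4466 = (-11418 + 19485) + 4466 = 8067 + 4466 = 12533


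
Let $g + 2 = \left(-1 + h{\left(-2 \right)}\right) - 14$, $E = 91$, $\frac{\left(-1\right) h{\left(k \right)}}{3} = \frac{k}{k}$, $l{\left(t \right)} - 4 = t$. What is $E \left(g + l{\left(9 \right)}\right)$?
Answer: $-637$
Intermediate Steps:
$l{\left(t \right)} = 4 + t$
$h{\left(k \right)} = -3$ ($h{\left(k \right)} = - 3 \frac{k}{k} = \left(-3\right) 1 = -3$)
$g = -20$ ($g = -2 - 18 = -20$)
$E \left(g + l{\left(9 \right)}\right) = 91 \left(-20 + \left(4 + 9\right)\right) = 91 \left(-20 + 13\right) = 91 \left(-7\right) = -637$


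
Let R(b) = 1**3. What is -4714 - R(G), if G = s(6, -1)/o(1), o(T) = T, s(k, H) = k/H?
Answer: -4715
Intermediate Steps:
G = -6 (G = (6/(-1))/1 = (6*(-1))*1 = -6*1 = -6)
R(b) = 1
-4714 - R(G) = -4714 - 1*1 = -4714 - 1 = -4715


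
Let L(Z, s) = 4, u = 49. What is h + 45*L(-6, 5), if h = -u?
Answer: 131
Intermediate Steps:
h = -49 (h = -1*49 = -49)
h + 45*L(-6, 5) = -49 + 45*4 = -49 + 180 = 131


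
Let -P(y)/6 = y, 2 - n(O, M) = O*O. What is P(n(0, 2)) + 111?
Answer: 99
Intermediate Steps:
n(O, M) = 2 - O² (n(O, M) = 2 - O*O = 2 - O²)
P(y) = -6*y
P(n(0, 2)) + 111 = -6*(2 - 1*0²) + 111 = -6*(2 - 1*0) + 111 = -6*(2 + 0) + 111 = -6*2 + 111 = -12 + 111 = 99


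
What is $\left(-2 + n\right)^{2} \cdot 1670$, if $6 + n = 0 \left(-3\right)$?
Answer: $106880$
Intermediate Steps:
$n = -6$ ($n = -6 + 0 \left(-3\right) = -6 + 0 = -6$)
$\left(-2 + n\right)^{2} \cdot 1670 = \left(-2 - 6\right)^{2} \cdot 1670 = \left(-8\right)^{2} \cdot 1670 = 64 \cdot 1670 = 106880$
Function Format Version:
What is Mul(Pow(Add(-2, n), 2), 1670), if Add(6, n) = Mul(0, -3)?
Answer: 106880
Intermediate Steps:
n = -6 (n = Add(-6, Mul(0, -3)) = Add(-6, 0) = -6)
Mul(Pow(Add(-2, n), 2), 1670) = Mul(Pow(Add(-2, -6), 2), 1670) = Mul(Pow(-8, 2), 1670) = Mul(64, 1670) = 106880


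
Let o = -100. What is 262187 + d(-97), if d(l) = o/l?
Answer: 25432239/97 ≈ 2.6219e+5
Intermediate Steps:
d(l) = -100/l
262187 + d(-97) = 262187 - 100/(-97) = 262187 - 100*(-1/97) = 262187 + 100/97 = 25432239/97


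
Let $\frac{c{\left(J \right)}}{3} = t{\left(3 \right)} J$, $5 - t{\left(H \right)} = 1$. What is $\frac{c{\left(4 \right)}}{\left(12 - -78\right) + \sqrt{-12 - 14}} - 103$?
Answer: $\frac{- 103 \sqrt{26} + 9222 i}{\sqrt{26} - 90 i} \approx -102.47 - 0.03012 i$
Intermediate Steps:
$t{\left(H \right)} = 4$ ($t{\left(H \right)} = 5 - 1 = 4$)
$c{\left(J \right)} = 12 J$ ($c{\left(J \right)} = 3 \cdot 4 J = 12 J$)
$\frac{c{\left(4 \right)}}{\left(12 - -78\right) + \sqrt{-12 - 14}} - 103 = \frac{12 \cdot 4}{\left(12 - -78\right) + \sqrt{-12 - 14}} - 103 = \frac{1}{\left(12 + 78\right) + \sqrt{-26}} \cdot 48 - 103 = \frac{1}{90 + i \sqrt{26}} \cdot 48 - 103 = \frac{48}{90 + i \sqrt{26}} - 103 = -103 + \frac{48}{90 + i \sqrt{26}}$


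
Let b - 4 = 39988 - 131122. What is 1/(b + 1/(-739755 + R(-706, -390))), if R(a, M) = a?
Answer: -740461/67478210931 ≈ -1.0973e-5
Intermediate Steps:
b = -91130 (b = 4 + (39988 - 131122) = 4 - 91134 = -91130)
1/(b + 1/(-739755 + R(-706, -390))) = 1/(-91130 + 1/(-739755 - 706)) = 1/(-91130 + 1/(-740461)) = 1/(-91130 - 1/740461) = 1/(-67478210931/740461) = -740461/67478210931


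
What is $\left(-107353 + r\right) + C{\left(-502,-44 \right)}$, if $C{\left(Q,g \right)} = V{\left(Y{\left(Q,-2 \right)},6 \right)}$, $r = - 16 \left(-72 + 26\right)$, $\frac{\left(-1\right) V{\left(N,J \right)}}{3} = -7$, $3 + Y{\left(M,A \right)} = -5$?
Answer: $-106596$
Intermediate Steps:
$Y{\left(M,A \right)} = -8$ ($Y{\left(M,A \right)} = -3 - 5 = -8$)
$V{\left(N,J \right)} = 21$ ($V{\left(N,J \right)} = \left(-3\right) \left(-7\right) = 21$)
$r = 736$ ($r = \left(-16\right) \left(-46\right) = 736$)
$C{\left(Q,g \right)} = 21$
$\left(-107353 + r\right) + C{\left(-502,-44 \right)} = \left(-107353 + 736\right) + 21 = -106617 + 21 = -106596$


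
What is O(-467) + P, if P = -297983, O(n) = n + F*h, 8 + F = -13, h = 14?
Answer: -298744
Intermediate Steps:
F = -21 (F = -8 - 13 = -21)
O(n) = -294 + n (O(n) = n - 21*14 = n - 294 = -294 + n)
O(-467) + P = (-294 - 467) - 297983 = -761 - 297983 = -298744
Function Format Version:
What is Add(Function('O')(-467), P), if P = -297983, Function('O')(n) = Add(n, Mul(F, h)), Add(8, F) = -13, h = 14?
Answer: -298744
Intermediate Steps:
F = -21 (F = Add(-8, -13) = -21)
Function('O')(n) = Add(-294, n) (Function('O')(n) = Add(n, Mul(-21, 14)) = Add(n, -294) = Add(-294, n))
Add(Function('O')(-467), P) = Add(Add(-294, -467), -297983) = Add(-761, -297983) = -298744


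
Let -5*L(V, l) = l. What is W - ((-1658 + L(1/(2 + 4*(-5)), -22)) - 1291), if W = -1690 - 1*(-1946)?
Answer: 16003/5 ≈ 3200.6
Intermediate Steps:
L(V, l) = -l/5
W = 256 (W = -1690 + 1946 = 256)
W - ((-1658 + L(1/(2 + 4*(-5)), -22)) - 1291) = 256 - ((-1658 - ⅕*(-22)) - 1291) = 256 - ((-1658 + 22/5) - 1291) = 256 - (-8268/5 - 1291) = 256 - 1*(-14723/5) = 256 + 14723/5 = 16003/5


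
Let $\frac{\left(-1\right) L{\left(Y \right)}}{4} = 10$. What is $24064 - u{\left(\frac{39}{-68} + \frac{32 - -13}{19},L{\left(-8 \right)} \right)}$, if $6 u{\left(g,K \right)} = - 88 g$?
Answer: $\frac{7781175}{323} \approx 24090.0$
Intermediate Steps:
$L{\left(Y \right)} = -40$ ($L{\left(Y \right)} = \left(-4\right) 10 = -40$)
$u{\left(g,K \right)} = - \frac{44 g}{3}$ ($u{\left(g,K \right)} = \frac{\left(-88\right) g}{6} = - \frac{44 g}{3}$)
$24064 - u{\left(\frac{39}{-68} + \frac{32 - -13}{19},L{\left(-8 \right)} \right)} = 24064 - - \frac{44 \left(\frac{39}{-68} + \frac{32 - -13}{19}\right)}{3} = 24064 - - \frac{44 \left(39 \left(- \frac{1}{68}\right) + \left(32 + 13\right) \frac{1}{19}\right)}{3} = 24064 - - \frac{44 \left(- \frac{39}{68} + 45 \cdot \frac{1}{19}\right)}{3} = 24064 - - \frac{44 \left(- \frac{39}{68} + \frac{45}{19}\right)}{3} = 24064 - \left(- \frac{44}{3}\right) \frac{2319}{1292} = 24064 - - \frac{8503}{323} = 24064 + \frac{8503}{323} = \frac{7781175}{323}$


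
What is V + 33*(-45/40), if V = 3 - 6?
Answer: -321/8 ≈ -40.125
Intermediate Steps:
V = -3
V + 33*(-45/40) = -3 + 33*(-45/40) = -3 + 33*(-45*1/40) = -3 + 33*(-9/8) = -3 - 297/8 = -321/8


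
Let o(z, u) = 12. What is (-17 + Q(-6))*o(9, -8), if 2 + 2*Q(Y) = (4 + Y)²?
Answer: -192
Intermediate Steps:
Q(Y) = -1 + (4 + Y)²/2
(-17 + Q(-6))*o(9, -8) = (-17 + (-1 + (4 - 6)²/2))*12 = (-17 + (-1 + (½)*(-2)²))*12 = (-17 + (-1 + (½)*4))*12 = (-17 + (-1 + 2))*12 = (-17 + 1)*12 = -16*12 = -192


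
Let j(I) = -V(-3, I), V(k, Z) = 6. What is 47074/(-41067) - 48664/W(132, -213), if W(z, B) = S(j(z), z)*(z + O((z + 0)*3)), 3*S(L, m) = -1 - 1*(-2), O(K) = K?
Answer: -22804199/82134 ≈ -277.65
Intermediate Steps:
j(I) = -6 (j(I) = -1*6 = -6)
S(L, m) = ⅓ (S(L, m) = (-1 - 1*(-2))/3 = (-1 + 2)/3 = (⅓)*1 = ⅓)
W(z, B) = 4*z/3 (W(z, B) = (z + (z + 0)*3)/3 = (z + z*3)/3 = (z + 3*z)/3 = (4*z)/3 = 4*z/3)
47074/(-41067) - 48664/W(132, -213) = 47074/(-41067) - 48664/((4/3)*132) = 47074*(-1/41067) - 48664/176 = -47074/41067 - 48664*1/176 = -47074/41067 - 553/2 = -22804199/82134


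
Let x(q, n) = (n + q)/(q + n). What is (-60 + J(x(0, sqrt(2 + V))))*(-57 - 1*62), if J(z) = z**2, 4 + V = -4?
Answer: 7021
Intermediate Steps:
V = -8 (V = -4 - 4 = -8)
x(q, n) = 1 (x(q, n) = (n + q)/(n + q) = 1)
(-60 + J(x(0, sqrt(2 + V))))*(-57 - 1*62) = (-60 + 1**2)*(-57 - 1*62) = (-60 + 1)*(-57 - 62) = -59*(-119) = 7021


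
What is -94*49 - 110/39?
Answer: -179744/39 ≈ -4608.8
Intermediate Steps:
-94*49 - 110/39 = -4606 - 110*1/39 = -4606 - 110/39 = -179744/39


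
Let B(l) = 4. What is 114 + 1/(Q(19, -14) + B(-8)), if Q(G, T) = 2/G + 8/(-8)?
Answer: 6745/59 ≈ 114.32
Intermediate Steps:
Q(G, T) = -1 + 2/G (Q(G, T) = 2/G + 8*(-⅛) = 2/G - 1 = -1 + 2/G)
114 + 1/(Q(19, -14) + B(-8)) = 114 + 1/((2 - 1*19)/19 + 4) = 114 + 1/((2 - 19)/19 + 4) = 114 + 1/((1/19)*(-17) + 4) = 114 + 1/(-17/19 + 4) = 114 + 1/(59/19) = 114 + 19/59 = 6745/59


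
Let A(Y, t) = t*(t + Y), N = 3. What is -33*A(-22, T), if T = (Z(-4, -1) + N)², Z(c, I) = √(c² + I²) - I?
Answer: -47883 - 11616*√17 ≈ -95777.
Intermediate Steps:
Z(c, I) = √(I² + c²) - I
T = (4 + √17)² (T = ((√((-1)² + (-4)²) - 1*(-1)) + 3)² = ((√(1 + 16) + 1) + 3)² = ((√17 + 1) + 3)² = ((1 + √17) + 3)² = (4 + √17)² ≈ 65.985)
A(Y, t) = t*(Y + t)
-33*A(-22, T) = -33*(4 + √17)²*(-22 + (4 + √17)²)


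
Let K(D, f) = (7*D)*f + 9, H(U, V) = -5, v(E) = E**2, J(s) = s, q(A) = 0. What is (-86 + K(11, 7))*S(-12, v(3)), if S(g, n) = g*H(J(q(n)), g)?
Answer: 27720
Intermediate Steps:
K(D, f) = 9 + 7*D*f (K(D, f) = 7*D*f + 9 = 9 + 7*D*f)
S(g, n) = -5*g (S(g, n) = g*(-5) = -5*g)
(-86 + K(11, 7))*S(-12, v(3)) = (-86 + (9 + 7*11*7))*(-5*(-12)) = (-86 + (9 + 539))*60 = (-86 + 548)*60 = 462*60 = 27720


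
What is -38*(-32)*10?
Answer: 12160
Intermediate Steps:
-38*(-32)*10 = 1216*10 = 12160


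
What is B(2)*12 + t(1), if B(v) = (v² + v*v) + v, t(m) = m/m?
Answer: 121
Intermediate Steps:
t(m) = 1
B(v) = v + 2*v² (B(v) = (v² + v²) + v = 2*v² + v = v + 2*v²)
B(2)*12 + t(1) = (2*(1 + 2*2))*12 + 1 = (2*(1 + 4))*12 + 1 = (2*5)*12 + 1 = 10*12 + 1 = 120 + 1 = 121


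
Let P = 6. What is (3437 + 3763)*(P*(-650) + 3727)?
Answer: -1245600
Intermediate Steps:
(3437 + 3763)*(P*(-650) + 3727) = (3437 + 3763)*(6*(-650) + 3727) = 7200*(-3900 + 3727) = 7200*(-173) = -1245600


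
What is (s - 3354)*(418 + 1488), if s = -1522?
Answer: -9293656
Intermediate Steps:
(s - 3354)*(418 + 1488) = (-1522 - 3354)*(418 + 1488) = -4876*1906 = -9293656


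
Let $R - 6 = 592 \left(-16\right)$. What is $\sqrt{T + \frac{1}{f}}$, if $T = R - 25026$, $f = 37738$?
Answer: $\frac{i \sqrt{49122010927110}}{37738} \approx 185.72 i$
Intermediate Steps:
$R = -9466$ ($R = 6 + 592 \left(-16\right) = 6 - 9472 = -9466$)
$T = -34492$ ($T = -9466 - 25026 = -34492$)
$\sqrt{T + \frac{1}{f}} = \sqrt{-34492 + \frac{1}{37738}} = \sqrt{- \frac{1301659095}{37738}} = \frac{i \sqrt{49122010927110}}{37738}$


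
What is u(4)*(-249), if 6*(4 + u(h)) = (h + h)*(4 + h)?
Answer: -1660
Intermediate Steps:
u(h) = -4 + h*(4 + h)/3 (u(h) = -4 + ((h + h)*(4 + h))/6 = -4 + ((2*h)*(4 + h))/6 = -4 + (2*h*(4 + h))/6 = -4 + h*(4 + h)/3)
u(4)*(-249) = (-4 + (⅓)*4² + (4/3)*4)*(-249) = (-4 + (⅓)*16 + 16/3)*(-249) = (-4 + 16/3 + 16/3)*(-249) = (20/3)*(-249) = -1660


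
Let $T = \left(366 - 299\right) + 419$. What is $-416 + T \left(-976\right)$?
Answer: $-474752$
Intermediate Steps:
$T = 486$ ($T = 67 + 419 = 486$)
$-416 + T \left(-976\right) = -416 + 486 \left(-976\right) = -416 - 474336 = -474752$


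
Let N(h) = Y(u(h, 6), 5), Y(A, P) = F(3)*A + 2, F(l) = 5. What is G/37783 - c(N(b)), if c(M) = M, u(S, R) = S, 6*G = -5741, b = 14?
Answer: -16327997/226698 ≈ -72.025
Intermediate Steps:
G = -5741/6 (G = (⅙)*(-5741) = -5741/6 ≈ -956.83)
Y(A, P) = 2 + 5*A (Y(A, P) = 5*A + 2 = 2 + 5*A)
N(h) = 2 + 5*h
G/37783 - c(N(b)) = -5741/6/37783 - (2 + 5*14) = -5741/6*1/37783 - (2 + 70) = -5741/226698 - 1*72 = -5741/226698 - 72 = -16327997/226698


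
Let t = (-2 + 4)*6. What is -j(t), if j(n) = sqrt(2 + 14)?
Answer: -4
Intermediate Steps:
t = 12 (t = 2*6 = 12)
j(n) = 4 (j(n) = sqrt(16) = 4)
-j(t) = -1*4 = -4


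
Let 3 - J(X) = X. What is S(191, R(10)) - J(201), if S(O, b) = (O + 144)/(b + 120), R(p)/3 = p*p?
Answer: 16699/84 ≈ 198.80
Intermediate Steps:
J(X) = 3 - X
R(p) = 3*p² (R(p) = 3*(p*p) = 3*p²)
S(O, b) = (144 + O)/(120 + b)
S(191, R(10)) - J(201) = (144 + 191)/(120 + 3*10²) - (3 - 1*201) = 335/(120 + 3*100) - (3 - 201) = 335/(120 + 300) - 1*(-198) = 335/420 + 198 = (1/420)*335 + 198 = 67/84 + 198 = 16699/84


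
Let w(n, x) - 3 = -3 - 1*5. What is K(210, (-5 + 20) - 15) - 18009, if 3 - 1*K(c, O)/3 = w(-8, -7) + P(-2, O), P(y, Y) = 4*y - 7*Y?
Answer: -17961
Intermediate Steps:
w(n, x) = -5 (w(n, x) = 3 + (-3 - 1*5) = 3 + (-3 - 5) = 3 - 8 = -5)
P(y, Y) = -7*Y + 4*y
K(c, O) = 48 + 21*O (K(c, O) = 9 - 3*(-5 + (-7*O + 4*(-2))) = 9 - 3*(-5 + (-7*O - 8)) = 9 - 3*(-5 + (-8 - 7*O)) = 9 - 3*(-13 - 7*O) = 9 + (39 + 21*O) = 48 + 21*O)
K(210, (-5 + 20) - 15) - 18009 = (48 + 21*((-5 + 20) - 15)) - 18009 = (48 + 21*(15 - 15)) - 18009 = (48 + 21*0) - 18009 = (48 + 0) - 18009 = 48 - 18009 = -17961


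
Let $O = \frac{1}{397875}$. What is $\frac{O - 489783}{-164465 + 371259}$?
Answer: $- \frac{97436205562}{41139081375} \approx -2.3685$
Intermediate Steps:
$O = \frac{1}{397875} \approx 2.5134 \cdot 10^{-6}$
$\frac{O - 489783}{-164465 + 371259} = \frac{\frac{1}{397875} - 489783}{-164465 + 371259} = - \frac{194872411124}{397875 \cdot 206794} = \left(- \frac{194872411124}{397875}\right) \frac{1}{206794} = - \frac{97436205562}{41139081375}$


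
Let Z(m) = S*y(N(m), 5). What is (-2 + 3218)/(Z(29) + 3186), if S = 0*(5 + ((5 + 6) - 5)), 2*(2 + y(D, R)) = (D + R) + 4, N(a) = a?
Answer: 536/531 ≈ 1.0094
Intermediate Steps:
y(D, R) = D/2 + R/2 (y(D, R) = -2 + ((D + R) + 4)/2 = -2 + (4 + D + R)/2 = -2 + (2 + D/2 + R/2) = D/2 + R/2)
S = 0 (S = 0*(5 + (11 - 5)) = 0*(5 + 6) = 0*11 = 0)
Z(m) = 0 (Z(m) = 0*(m/2 + (½)*5) = 0*(m/2 + 5/2) = 0*(5/2 + m/2) = 0)
(-2 + 3218)/(Z(29) + 3186) = (-2 + 3218)/(0 + 3186) = 3216/3186 = 3216*(1/3186) = 536/531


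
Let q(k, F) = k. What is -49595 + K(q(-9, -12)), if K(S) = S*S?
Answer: -49514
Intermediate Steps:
K(S) = S**2
-49595 + K(q(-9, -12)) = -49595 + (-9)**2 = -49595 + 81 = -49514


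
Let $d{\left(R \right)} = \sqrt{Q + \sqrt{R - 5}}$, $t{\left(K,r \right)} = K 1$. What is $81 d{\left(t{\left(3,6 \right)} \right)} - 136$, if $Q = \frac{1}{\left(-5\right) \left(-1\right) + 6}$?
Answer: $-136 + \frac{81 \sqrt{11 + 121 i \sqrt{2}}}{11} \approx -65.664 + 65.96 i$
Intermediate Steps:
$t{\left(K,r \right)} = K$
$Q = \frac{1}{11}$ ($Q = \frac{1}{5 + 6} = \frac{1}{11} \approx 0.090909$)
$d{\left(R \right)} = \sqrt{\frac{1}{11} + \sqrt{-5 + R}}$ ($d{\left(R \right)} = \sqrt{\frac{1}{11} + \sqrt{R - 5}} = \sqrt{\frac{1}{11} + \sqrt{-5 + R}}$)
$81 d{\left(t{\left(3,6 \right)} \right)} - 136 = 81 \frac{\sqrt{11 + 121 \sqrt{-5 + 3}}}{11} - 136 = 81 \frac{\sqrt{11 + 121 \sqrt{-2}}}{11} - 136 = 81 \frac{\sqrt{11 + 121 i \sqrt{2}}}{11} - 136 = \frac{81 \sqrt{11 + 121 i \sqrt{2}}}{11} - 136 = -136 + \frac{81 \sqrt{11 + 121 i \sqrt{2}}}{11}$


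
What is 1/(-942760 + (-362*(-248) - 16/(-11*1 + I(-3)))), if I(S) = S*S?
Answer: -1/852976 ≈ -1.1724e-6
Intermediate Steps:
I(S) = S²
1/(-942760 + (-362*(-248) - 16/(-11*1 + I(-3)))) = 1/(-942760 + (-362*(-248) - 16/(-11*1 + (-3)²))) = 1/(-942760 + (89776 - 16/(-11 + 9))) = 1/(-942760 + (89776 - 16/(-2))) = 1/(-942760 + (89776 - 16*(-½))) = 1/(-942760 + (89776 + 8)) = 1/(-942760 + 89784) = 1/(-852976) = -1/852976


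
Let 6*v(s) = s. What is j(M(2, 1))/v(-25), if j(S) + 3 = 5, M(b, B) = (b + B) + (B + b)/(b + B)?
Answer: -12/25 ≈ -0.48000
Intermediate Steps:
v(s) = s/6
M(b, B) = 1 + B + b (M(b, B) = (B + b) + (B + b)/(B + b) = (B + b) + 1 = 1 + B + b)
j(S) = 2 (j(S) = -3 + 5 = 2)
j(M(2, 1))/v(-25) = 2/(((1/6)*(-25))) = 2/(-25/6) = 2*(-6/25) = -12/25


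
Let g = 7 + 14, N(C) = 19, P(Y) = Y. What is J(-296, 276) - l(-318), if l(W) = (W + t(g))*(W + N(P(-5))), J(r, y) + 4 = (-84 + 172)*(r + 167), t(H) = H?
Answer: -100159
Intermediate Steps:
g = 21
J(r, y) = 14692 + 88*r (J(r, y) = -4 + (-84 + 172)*(r + 167) = -4 + 88*(167 + r) = -4 + (14696 + 88*r) = 14692 + 88*r)
l(W) = (19 + W)*(21 + W) (l(W) = (W + 21)*(W + 19) = (21 + W)*(19 + W) = (19 + W)*(21 + W))
J(-296, 276) - l(-318) = (14692 + 88*(-296)) - (399 + (-318)² + 40*(-318)) = (14692 - 26048) - (399 + 101124 - 12720) = -11356 - 1*88803 = -11356 - 88803 = -100159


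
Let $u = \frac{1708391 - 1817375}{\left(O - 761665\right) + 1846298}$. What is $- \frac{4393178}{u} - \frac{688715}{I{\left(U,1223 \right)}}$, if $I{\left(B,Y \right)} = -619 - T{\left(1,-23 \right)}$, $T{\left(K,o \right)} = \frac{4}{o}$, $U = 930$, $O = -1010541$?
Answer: $\frac{579319815445186}{193896159} \approx 2.9878 \cdot 10^{6}$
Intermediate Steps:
$I{\left(B,Y \right)} = - \frac{14233}{23}$ ($I{\left(B,Y \right)} = -619 - \frac{4}{-23} = -619 - 4 \left(- \frac{1}{23}\right) = -619 - - \frac{4}{23} = -619 + \frac{4}{23} = - \frac{14233}{23}$)
$u = - \frac{27246}{18523}$ ($u = \frac{1708391 - 1817375}{\left(-1010541 - 761665\right) + 1846298} = - \frac{108984}{-1772206 + 1846298} = - \frac{108984}{74092} = \left(-108984\right) \frac{1}{74092} = - \frac{27246}{18523} \approx -1.4709$)
$- \frac{4393178}{u} - \frac{688715}{I{\left(U,1223 \right)}} = - \frac{4393178}{- \frac{27246}{18523}} - \frac{688715}{- \frac{14233}{23}} = \left(-4393178\right) \left(- \frac{18523}{27246}\right) - - \frac{15840445}{14233} = \frac{40687418047}{13623} + \frac{15840445}{14233} = \frac{579319815445186}{193896159}$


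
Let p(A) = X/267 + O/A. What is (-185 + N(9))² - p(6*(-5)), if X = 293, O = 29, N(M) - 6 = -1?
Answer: 86507651/2670 ≈ 32400.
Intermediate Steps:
N(M) = 5 (N(M) = 6 - 1 = 5)
p(A) = 293/267 + 29/A
(-185 + N(9))² - p(6*(-5)) = (-185 + 5)² - (293/267 + 29/((6*(-5)))) = (-180)² - (293/267 + 29/(-30)) = 32400 - (293/267 + 29*(-1/30)) = 32400 - (293/267 - 29/30) = 32400 - 1*349/2670 = 32400 - 349/2670 = 86507651/2670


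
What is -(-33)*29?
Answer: 957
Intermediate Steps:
-(-33)*29 = -11*(-87) = 957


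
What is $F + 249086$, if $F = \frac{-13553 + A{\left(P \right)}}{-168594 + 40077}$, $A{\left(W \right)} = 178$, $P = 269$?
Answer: $\frac{32011798837}{128517} \approx 2.4909 \cdot 10^{5}$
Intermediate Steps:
$F = \frac{13375}{128517}$ ($F = \frac{-13553 + 178}{-168594 + 40077} = - \frac{13375}{-128517} = \left(-13375\right) \left(- \frac{1}{128517}\right) = \frac{13375}{128517} \approx 0.10407$)
$F + 249086 = \frac{13375}{128517} + 249086 = \frac{32011798837}{128517}$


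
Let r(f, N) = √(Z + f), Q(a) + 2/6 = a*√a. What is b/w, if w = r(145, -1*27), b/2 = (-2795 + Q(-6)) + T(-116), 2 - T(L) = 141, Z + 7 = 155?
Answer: -17606*√293/879 - 12*I*√1758/293 ≈ -342.85 - 1.7172*I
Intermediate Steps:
Z = 148 (Z = -7 + 155 = 148)
Q(a) = -⅓ + a^(3/2) (Q(a) = -⅓ + a*√a = -⅓ + a^(3/2))
T(L) = -139 (T(L) = 2 - 1*141 = 2 - 141 = -139)
b = -17606/3 - 12*I*√6 (b = 2*((-2795 + (-⅓ + (-6)^(3/2))) - 139) = 2*((-2795 + (-⅓ - 6*I*√6)) - 139) = 2*((-8386/3 - 6*I*√6) - 139) = 2*(-8803/3 - 6*I*√6) = -17606/3 - 12*I*√6 ≈ -5868.7 - 29.394*I)
r(f, N) = √(148 + f)
w = √293 (w = √(148 + 145) = √293 ≈ 17.117)
b/w = (-17606/3 - 12*I*√6)/(√293) = (-17606/3 - 12*I*√6)*(√293/293) = √293*(-17606/3 - 12*I*√6)/293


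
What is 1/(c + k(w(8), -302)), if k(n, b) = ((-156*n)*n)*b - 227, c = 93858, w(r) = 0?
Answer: 1/93631 ≈ 1.0680e-5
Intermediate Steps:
k(n, b) = -227 - 156*b*n² (k(n, b) = (-156*n²)*b - 227 = -156*b*n² - 227 = -227 - 156*b*n²)
1/(c + k(w(8), -302)) = 1/(93858 + (-227 - 156*(-302)*0²)) = 1/(93858 + (-227 - 156*(-302)*0)) = 1/(93858 + (-227 + 0)) = 1/(93858 - 227) = 1/93631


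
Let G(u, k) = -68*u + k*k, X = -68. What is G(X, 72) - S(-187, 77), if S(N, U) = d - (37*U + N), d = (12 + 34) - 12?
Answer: 12436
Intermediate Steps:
d = 34 (d = 46 - 12 = 34)
S(N, U) = 34 - N - 37*U (S(N, U) = 34 - (37*U + N) = 34 - (N + 37*U) = 34 + (-N - 37*U) = 34 - N - 37*U)
G(u, k) = k² - 68*u (G(u, k) = -68*u + k² = k² - 68*u)
G(X, 72) - S(-187, 77) = (72² - 68*(-68)) - (34 - 1*(-187) - 37*77) = (5184 + 4624) - (34 + 187 - 2849) = 9808 - 1*(-2628) = 9808 + 2628 = 12436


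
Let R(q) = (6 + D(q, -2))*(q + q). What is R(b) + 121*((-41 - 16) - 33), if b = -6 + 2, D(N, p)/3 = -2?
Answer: -10890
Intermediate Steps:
D(N, p) = -6 (D(N, p) = 3*(-2) = -6)
b = -4
R(q) = 0 (R(q) = (6 - 6)*(q + q) = 0*(2*q) = 0)
R(b) + 121*((-41 - 16) - 33) = 0 + 121*((-41 - 16) - 33) = 0 + 121*(-57 - 33) = 0 + 121*(-90) = 0 - 10890 = -10890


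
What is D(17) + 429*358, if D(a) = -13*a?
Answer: 153361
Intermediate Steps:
D(17) + 429*358 = -13*17 + 429*358 = -221 + 153582 = 153361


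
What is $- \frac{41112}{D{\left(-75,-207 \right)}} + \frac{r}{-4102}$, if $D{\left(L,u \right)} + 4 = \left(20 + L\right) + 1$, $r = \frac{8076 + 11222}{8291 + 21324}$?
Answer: $\frac{1248578663119}{1761470585} \approx 708.83$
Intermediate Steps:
$r = \frac{19298}{29615} \approx 0.65163$
$D{\left(L,u \right)} = 17 + L$ ($D{\left(L,u \right)} = -4 + \left(\left(20 + L\right) + 1\right) = -4 + \left(21 + L\right) = 17 + L$)
$- \frac{41112}{D{\left(-75,-207 \right)}} + \frac{r}{-4102} = - \frac{41112}{17 - 75} + \frac{19298}{29615 \left(-4102\right)} = - \frac{41112}{-58} + \frac{19298}{29615} \left(- \frac{1}{4102}\right) = \left(-41112\right) \left(- \frac{1}{58}\right) - \frac{9649}{60740365} = \frac{20556}{29} - \frac{9649}{60740365} = \frac{1248578663119}{1761470585}$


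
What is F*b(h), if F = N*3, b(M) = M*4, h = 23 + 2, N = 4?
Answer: 1200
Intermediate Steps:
h = 25
b(M) = 4*M
F = 12 (F = 4*3 = 12)
F*b(h) = 12*(4*25) = 12*100 = 1200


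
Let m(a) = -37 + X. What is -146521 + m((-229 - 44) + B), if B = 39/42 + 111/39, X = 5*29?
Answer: -146413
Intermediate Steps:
X = 145
B = 687/182 (B = 39*(1/42) + 111*(1/39) = 13/14 + 37/13 = 687/182 ≈ 3.7747)
m(a) = 108 (m(a) = -37 + 145 = 108)
-146521 + m((-229 - 44) + B) = -146521 + 108 = -146413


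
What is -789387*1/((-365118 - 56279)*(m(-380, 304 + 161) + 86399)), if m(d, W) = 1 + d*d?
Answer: 789387/97258427600 ≈ 8.1164e-6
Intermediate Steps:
m(d, W) = 1 + d**2
-789387*1/((-365118 - 56279)*(m(-380, 304 + 161) + 86399)) = -789387*1/((-365118 - 56279)*((1 + (-380)**2) + 86399)) = -789387*(-1/(421397*((1 + 144400) + 86399))) = -789387*(-1/(421397*(144401 + 86399))) = -789387/(230800*(-421397)) = -789387/(-97258427600) = -789387*(-1/97258427600) = 789387/97258427600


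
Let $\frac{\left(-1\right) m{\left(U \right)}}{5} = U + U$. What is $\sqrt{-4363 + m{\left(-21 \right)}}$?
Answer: $i \sqrt{4153} \approx 64.444 i$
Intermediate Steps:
$m{\left(U \right)} = - 10 U$ ($m{\left(U \right)} = - 5 \left(U + U\right) = - 5 \cdot 2 U = - 10 U$)
$\sqrt{-4363 + m{\left(-21 \right)}} = \sqrt{-4363 - -210} = \sqrt{-4363 + 210} = \sqrt{-4153} = i \sqrt{4153}$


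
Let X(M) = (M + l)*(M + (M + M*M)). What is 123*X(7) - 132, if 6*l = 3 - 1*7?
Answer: 48945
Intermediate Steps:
l = -2/3 (l = (3 - 1*7)/6 = (3 - 7)/6 = (1/6)*(-4) = -2/3 ≈ -0.66667)
X(M) = (-2/3 + M)*(M**2 + 2*M) (X(M) = (M - 2/3)*(M + (M + M*M)) = (-2/3 + M)*(M + (M + M**2)) = (-2/3 + M)*(M**2 + 2*M))
123*X(7) - 132 = 123*((1/3)*7*(-4 + 3*7**2 + 4*7)) - 132 = 123*((1/3)*7*(-4 + 3*49 + 28)) - 132 = 123*((1/3)*7*(-4 + 147 + 28)) - 132 = 123*((1/3)*7*171) - 132 = 123*399 - 132 = 49077 - 132 = 48945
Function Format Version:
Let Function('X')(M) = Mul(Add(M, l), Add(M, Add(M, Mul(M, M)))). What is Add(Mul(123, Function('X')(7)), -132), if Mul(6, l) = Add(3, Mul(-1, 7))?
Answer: 48945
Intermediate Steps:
l = Rational(-2, 3) (l = Mul(Rational(1, 6), Add(3, Mul(-1, 7))) = Mul(Rational(1, 6), Add(3, -7)) = Mul(Rational(1, 6), -4) = Rational(-2, 3) ≈ -0.66667)
Function('X')(M) = Mul(Add(Rational(-2, 3), M), Add(Pow(M, 2), Mul(2, M))) (Function('X')(M) = Mul(Add(M, Rational(-2, 3)), Add(M, Add(M, Mul(M, M)))) = Mul(Add(Rational(-2, 3), M), Add(M, Add(M, Pow(M, 2)))) = Mul(Add(Rational(-2, 3), M), Add(Pow(M, 2), Mul(2, M))))
Add(Mul(123, Function('X')(7)), -132) = Add(Mul(123, Mul(Rational(1, 3), 7, Add(-4, Mul(3, Pow(7, 2)), Mul(4, 7)))), -132) = Add(Mul(123, Mul(Rational(1, 3), 7, Add(-4, Mul(3, 49), 28))), -132) = Add(Mul(123, Mul(Rational(1, 3), 7, Add(-4, 147, 28))), -132) = Add(Mul(123, Mul(Rational(1, 3), 7, 171)), -132) = Add(Mul(123, 399), -132) = Add(49077, -132) = 48945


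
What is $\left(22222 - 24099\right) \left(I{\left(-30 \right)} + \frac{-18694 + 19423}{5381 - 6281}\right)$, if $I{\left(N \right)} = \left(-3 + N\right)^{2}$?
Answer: $- \frac{204253263}{100} \approx -2.0425 \cdot 10^{6}$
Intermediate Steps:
$\left(22222 - 24099\right) \left(I{\left(-30 \right)} + \frac{-18694 + 19423}{5381 - 6281}\right) = \left(22222 - 24099\right) \left(\left(-3 - 30\right)^{2} + \frac{-18694 + 19423}{5381 - 6281}\right) = - 1877 \left(\left(-33\right)^{2} + \frac{729}{-900}\right) = - 1877 \left(1089 + 729 \left(- \frac{1}{900}\right)\right) = - 1877 \left(1089 - \frac{81}{100}\right) = \left(-1877\right) \frac{108819}{100} = - \frac{204253263}{100}$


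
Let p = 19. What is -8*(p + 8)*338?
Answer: -73008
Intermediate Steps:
-8*(p + 8)*338 = -8*(19 + 8)*338 = -8*27*338 = -216*338 = -73008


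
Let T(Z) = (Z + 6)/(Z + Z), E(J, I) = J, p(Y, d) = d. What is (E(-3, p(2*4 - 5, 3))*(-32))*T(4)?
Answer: 120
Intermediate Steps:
T(Z) = (6 + Z)/(2*Z) (T(Z) = (6 + Z)/((2*Z)) = (6 + Z)*(1/(2*Z)) = (6 + Z)/(2*Z))
(E(-3, p(2*4 - 5, 3))*(-32))*T(4) = (-3*(-32))*((1/2)*(6 + 4)/4) = 96*((1/2)*(1/4)*10) = 96*(5/4) = 120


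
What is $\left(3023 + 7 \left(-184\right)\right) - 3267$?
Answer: $-1532$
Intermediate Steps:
$\left(3023 + 7 \left(-184\right)\right) - 3267 = \left(3023 - 1288\right) - 3267 = 1735 - 3267 = -1532$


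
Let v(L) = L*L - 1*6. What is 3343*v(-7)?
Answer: 143749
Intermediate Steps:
v(L) = -6 + L² (v(L) = L² - 6 = -6 + L²)
3343*v(-7) = 3343*(-6 + (-7)²) = 3343*(-6 + 49) = 3343*43 = 143749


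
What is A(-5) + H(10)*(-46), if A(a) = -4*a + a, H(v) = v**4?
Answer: -459985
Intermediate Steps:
A(a) = -3*a
A(-5) + H(10)*(-46) = -3*(-5) + 10**4*(-46) = 15 + 10000*(-46) = 15 - 460000 = -459985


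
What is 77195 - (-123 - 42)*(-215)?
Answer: 41720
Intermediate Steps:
77195 - (-123 - 42)*(-215) = 77195 - (-165)*(-215) = 77195 - 1*35475 = 77195 - 35475 = 41720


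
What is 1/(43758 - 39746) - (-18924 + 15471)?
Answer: 13853437/4012 ≈ 3453.0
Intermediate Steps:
1/(43758 - 39746) - (-18924 + 15471) = 1/4012 - 1*(-3453) = 1/4012 + 3453 = 13853437/4012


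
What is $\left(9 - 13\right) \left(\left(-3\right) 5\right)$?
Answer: $60$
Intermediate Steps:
$\left(9 - 13\right) \left(\left(-3\right) 5\right) = \left(-4\right) \left(-15\right) = 60$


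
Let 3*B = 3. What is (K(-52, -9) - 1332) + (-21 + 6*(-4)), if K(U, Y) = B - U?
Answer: -1324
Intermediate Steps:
B = 1 (B = (1/3)*3 = 1)
K(U, Y) = 1 - U
(K(-52, -9) - 1332) + (-21 + 6*(-4)) = ((1 - 1*(-52)) - 1332) + (-21 + 6*(-4)) = ((1 + 52) - 1332) + (-21 - 24) = (53 - 1332) - 45 = -1279 - 45 = -1324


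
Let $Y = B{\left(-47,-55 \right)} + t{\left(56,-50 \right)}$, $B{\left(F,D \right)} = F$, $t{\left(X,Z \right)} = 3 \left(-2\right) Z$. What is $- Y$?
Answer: $-253$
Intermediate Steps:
$t{\left(X,Z \right)} = - 6 Z$
$Y = 253$ ($Y = -47 - -300 = -47 + 300 = 253$)
$- Y = \left(-1\right) 253 = -253$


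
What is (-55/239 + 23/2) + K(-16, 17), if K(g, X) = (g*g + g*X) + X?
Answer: 5865/478 ≈ 12.270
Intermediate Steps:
K(g, X) = X + g² + X*g (K(g, X) = (g² + X*g) + X = X + g² + X*g)
(-55/239 + 23/2) + K(-16, 17) = (-55/239 + 23/2) + (17 + (-16)² + 17*(-16)) = (-55*1/239 + 23*(½)) + (17 + 256 - 272) = (-55/239 + 23/2) + 1 = 5387/478 + 1 = 5865/478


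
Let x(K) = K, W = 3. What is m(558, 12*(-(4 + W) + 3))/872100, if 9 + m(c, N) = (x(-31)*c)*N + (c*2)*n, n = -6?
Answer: 5383/5700 ≈ 0.94439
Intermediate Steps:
m(c, N) = -9 - 12*c - 31*N*c (m(c, N) = -9 + ((-31*c)*N + (c*2)*(-6)) = -9 + (-31*N*c + (2*c)*(-6)) = -9 + (-31*N*c - 12*c) = -9 + (-12*c - 31*N*c) = -9 - 12*c - 31*N*c)
m(558, 12*(-(4 + W) + 3))/872100 = (-9 - 12*558 - 31*12*(-(4 + 3) + 3)*558)/872100 = (-9 - 6696 - 31*12*(-1*7 + 3)*558)*(1/872100) = (-9 - 6696 - 31*12*(-7 + 3)*558)*(1/872100) = (-9 - 6696 - 31*12*(-4)*558)*(1/872100) = (-9 - 6696 - 31*(-48)*558)*(1/872100) = (-9 - 6696 + 830304)*(1/872100) = 823599*(1/872100) = 5383/5700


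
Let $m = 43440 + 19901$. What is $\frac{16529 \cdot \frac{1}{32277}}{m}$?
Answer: $\frac{16529}{2044457457} \approx 8.0848 \cdot 10^{-6}$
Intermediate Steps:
$m = 63341$
$\frac{16529 \cdot \frac{1}{32277}}{m} = \frac{16529 \cdot \frac{1}{32277}}{63341} = 16529 \cdot \frac{1}{32277} \cdot \frac{1}{63341} = \frac{16529}{32277} \cdot \frac{1}{63341} = \frac{16529}{2044457457}$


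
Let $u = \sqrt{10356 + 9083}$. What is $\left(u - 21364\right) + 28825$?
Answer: $7461 + \sqrt{19439} \approx 7600.4$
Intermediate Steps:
$u = \sqrt{19439} \approx 139.42$
$\left(u - 21364\right) + 28825 = \left(\sqrt{19439} - 21364\right) + 28825 = \left(-21364 + \sqrt{19439}\right) + 28825 = 7461 + \sqrt{19439}$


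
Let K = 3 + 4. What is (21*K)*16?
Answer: 2352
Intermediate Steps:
K = 7
(21*K)*16 = (21*7)*16 = 147*16 = 2352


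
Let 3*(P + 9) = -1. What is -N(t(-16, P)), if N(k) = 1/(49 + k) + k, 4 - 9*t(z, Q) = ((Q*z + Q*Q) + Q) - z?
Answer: 3903623/147177 ≈ 26.523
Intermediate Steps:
P = -28/3 (P = -9 + (⅓)*(-1) = -9 - ⅓ = -28/3 ≈ -9.3333)
t(z, Q) = 4/9 - Q/9 - Q²/9 + z/9 - Q*z/9 (t(z, Q) = 4/9 - (((Q*z + Q*Q) + Q) - z)/9 = 4/9 - (((Q*z + Q²) + Q) - z)/9 = 4/9 - (((Q² + Q*z) + Q) - z)/9 = 4/9 - ((Q + Q² + Q*z) - z)/9 = 4/9 - (Q + Q² - z + Q*z)/9 = 4/9 + (-Q/9 - Q²/9 + z/9 - Q*z/9) = 4/9 - Q/9 - Q²/9 + z/9 - Q*z/9)
N(k) = k + 1/(49 + k)
-N(t(-16, P)) = -(1 + (4/9 - ⅑*(-28/3) - (-28/3)²/9 + (⅑)*(-16) - ⅑*(-28/3)*(-16))² + 49*(4/9 - ⅑*(-28/3) - (-28/3)²/9 + (⅑)*(-16) - ⅑*(-28/3)*(-16)))/(49 + (4/9 - ⅑*(-28/3) - (-28/3)²/9 + (⅑)*(-16) - ⅑*(-28/3)*(-16))) = -(1 + (4/9 + 28/27 - ⅑*784/9 - 16/9 - 448/27)² + 49*(4/9 + 28/27 - ⅑*784/9 - 16/9 - 448/27))/(49 + (4/9 + 28/27 - ⅑*784/9 - 16/9 - 448/27)) = -(1 + (4/9 + 28/27 - 784/81 - 16/9 - 448/27)² + 49*(4/9 + 28/27 - 784/81 - 16/9 - 448/27))/(49 + (4/9 + 28/27 - 784/81 - 16/9 - 448/27)) = -(1 + (-2152/81)² + 49*(-2152/81))/(49 - 2152/81) = -(1 + 4631104/6561 - 105448/81)/1817/81 = -81*(-3903623)/(1817*6561) = -1*(-3903623/147177) = 3903623/147177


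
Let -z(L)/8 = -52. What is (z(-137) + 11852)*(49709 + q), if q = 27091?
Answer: 942182400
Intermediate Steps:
z(L) = 416 (z(L) = -8*(-52) = 416)
(z(-137) + 11852)*(49709 + q) = (416 + 11852)*(49709 + 27091) = 12268*76800 = 942182400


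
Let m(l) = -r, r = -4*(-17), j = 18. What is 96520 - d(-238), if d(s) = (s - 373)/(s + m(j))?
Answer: 29534509/306 ≈ 96518.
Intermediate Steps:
r = 68
m(l) = -68 (m(l) = -1*68 = -68)
d(s) = (-373 + s)/(-68 + s) (d(s) = (s - 373)/(s - 68) = (-373 + s)/(-68 + s))
96520 - d(-238) = 96520 - (-373 - 238)/(-68 - 238) = 96520 - (-611)/(-306) = 96520 - (-1)*(-611)/306 = 96520 - 1*611/306 = 96520 - 611/306 = 29534509/306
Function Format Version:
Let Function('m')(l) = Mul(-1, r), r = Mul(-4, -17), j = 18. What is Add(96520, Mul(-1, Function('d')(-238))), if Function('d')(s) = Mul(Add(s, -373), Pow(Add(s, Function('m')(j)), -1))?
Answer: Rational(29534509, 306) ≈ 96518.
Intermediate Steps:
r = 68
Function('m')(l) = -68 (Function('m')(l) = Mul(-1, 68) = -68)
Function('d')(s) = Mul(Pow(Add(-68, s), -1), Add(-373, s)) (Function('d')(s) = Mul(Add(s, -373), Pow(Add(s, -68), -1)) = Mul(Add(-373, s), Pow(Add(-68, s), -1)) = Mul(Pow(Add(-68, s), -1), Add(-373, s)))
Add(96520, Mul(-1, Function('d')(-238))) = Add(96520, Mul(-1, Mul(Pow(Add(-68, -238), -1), Add(-373, -238)))) = Add(96520, Mul(-1, Mul(Pow(-306, -1), -611))) = Add(96520, Mul(-1, Mul(Rational(-1, 306), -611))) = Add(96520, Mul(-1, Rational(611, 306))) = Add(96520, Rational(-611, 306)) = Rational(29534509, 306)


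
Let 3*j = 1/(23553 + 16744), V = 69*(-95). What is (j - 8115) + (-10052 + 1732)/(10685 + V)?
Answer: -6868918016/846237 ≈ -8117.0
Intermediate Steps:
V = -6555
j = 1/120891 (j = 1/(3*(23553 + 16744)) = (1/3)/40297 = (1/3)*(1/40297) = 1/120891 ≈ 8.2719e-6)
(j - 8115) + (-10052 + 1732)/(10685 + V) = (1/120891 - 8115) + (-10052 + 1732)/(10685 - 6555) = -981030464/120891 - 8320/4130 = -981030464/120891 - 8320*1/4130 = -981030464/120891 - 832/413 = -6868918016/846237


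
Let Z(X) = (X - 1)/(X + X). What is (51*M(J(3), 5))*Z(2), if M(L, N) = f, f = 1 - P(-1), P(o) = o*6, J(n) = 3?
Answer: 357/4 ≈ 89.250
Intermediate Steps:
P(o) = 6*o
Z(X) = (-1 + X)/(2*X) (Z(X) = (-1 + X)/((2*X)) = (-1 + X)*(1/(2*X)) = (-1 + X)/(2*X))
f = 7 (f = 1 - 6*(-1) = 1 - 1*(-6) = 1 + 6 = 7)
M(L, N) = 7
(51*M(J(3), 5))*Z(2) = (51*7)*((½)*(-1 + 2)/2) = 357*((½)*(½)*1) = 357*(¼) = 357/4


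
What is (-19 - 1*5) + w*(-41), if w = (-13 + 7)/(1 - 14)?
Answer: -558/13 ≈ -42.923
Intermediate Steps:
w = 6/13 (w = -6/(-13) = -6*(-1/13) = 6/13 ≈ 0.46154)
(-19 - 1*5) + w*(-41) = (-19 - 1*5) + (6/13)*(-41) = (-19 - 5) - 246/13 = -24 - 246/13 = -558/13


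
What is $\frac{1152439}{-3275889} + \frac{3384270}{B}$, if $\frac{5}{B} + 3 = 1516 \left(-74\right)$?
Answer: $- \frac{248752075033413961}{3275889} \approx -7.5934 \cdot 10^{10}$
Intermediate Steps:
$B = - \frac{5}{112187}$ ($B = \frac{5}{-3 + 1516 \left(-74\right)} = \frac{5}{-3 - 112184} = \frac{5}{-112187} = 5 \left(- \frac{1}{112187}\right) = - \frac{5}{112187} \approx -4.4568 \cdot 10^{-5}$)
$\frac{1152439}{-3275889} + \frac{3384270}{B} = \frac{1152439}{-3275889} + \frac{3384270}{- \frac{5}{112187}} = 1152439 \left(- \frac{1}{3275889}\right) + 3384270 \left(- \frac{112187}{5}\right) = - \frac{1152439}{3275889} - 75934219698 = - \frac{248752075033413961}{3275889}$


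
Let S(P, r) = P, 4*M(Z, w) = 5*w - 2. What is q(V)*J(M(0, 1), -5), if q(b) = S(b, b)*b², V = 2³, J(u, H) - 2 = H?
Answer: -1536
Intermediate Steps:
M(Z, w) = -½ + 5*w/4 (M(Z, w) = (5*w - 2)/4 = (-2 + 5*w)/4 = -½ + 5*w/4)
J(u, H) = 2 + H
V = 8
q(b) = b³ (q(b) = b*b² = b³)
q(V)*J(M(0, 1), -5) = 8³*(2 - 5) = 512*(-3) = -1536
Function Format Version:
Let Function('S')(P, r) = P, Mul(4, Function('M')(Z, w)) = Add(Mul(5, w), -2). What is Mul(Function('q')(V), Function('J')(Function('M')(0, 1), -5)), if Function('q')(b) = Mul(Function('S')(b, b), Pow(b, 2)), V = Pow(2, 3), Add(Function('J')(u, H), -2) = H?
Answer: -1536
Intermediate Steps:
Function('M')(Z, w) = Add(Rational(-1, 2), Mul(Rational(5, 4), w)) (Function('M')(Z, w) = Mul(Rational(1, 4), Add(Mul(5, w), -2)) = Mul(Rational(1, 4), Add(-2, Mul(5, w))) = Add(Rational(-1, 2), Mul(Rational(5, 4), w)))
Function('J')(u, H) = Add(2, H)
V = 8
Function('q')(b) = Pow(b, 3) (Function('q')(b) = Mul(b, Pow(b, 2)) = Pow(b, 3))
Mul(Function('q')(V), Function('J')(Function('M')(0, 1), -5)) = Mul(Pow(8, 3), Add(2, -5)) = Mul(512, -3) = -1536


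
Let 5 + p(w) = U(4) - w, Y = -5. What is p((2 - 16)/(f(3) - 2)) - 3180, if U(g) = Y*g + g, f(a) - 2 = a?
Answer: -9589/3 ≈ -3196.3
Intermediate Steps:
f(a) = 2 + a
U(g) = -4*g (U(g) = -5*g + g = -4*g)
p(w) = -21 - w (p(w) = -5 + (-4*4 - w) = -5 + (-16 - w) = -21 - w)
p((2 - 16)/(f(3) - 2)) - 3180 = (-21 - (2 - 16)/((2 + 3) - 2)) - 3180 = (-21 - (-14)/(5 - 2)) - 3180 = (-21 - (-14)/3) - 3180 = (-21 - 1*(-14/3)) - 3180 = (-21 + 14/3) - 3180 = -49/3 - 3180 = -9589/3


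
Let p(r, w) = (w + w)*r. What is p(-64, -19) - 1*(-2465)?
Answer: 4897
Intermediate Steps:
p(r, w) = 2*r*w (p(r, w) = (2*w)*r = 2*r*w)
p(-64, -19) - 1*(-2465) = 2*(-64)*(-19) - 1*(-2465) = 2432 + 2465 = 4897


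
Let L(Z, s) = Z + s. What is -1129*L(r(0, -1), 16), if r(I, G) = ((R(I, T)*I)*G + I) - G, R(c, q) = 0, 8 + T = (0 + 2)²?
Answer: -19193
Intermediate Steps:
T = -4 (T = -8 + (0 + 2)² = -8 + 2² = -8 + 4 = -4)
r(I, G) = I - G (r(I, G) = ((0*I)*G + I) - G = (0*G + I) - G = (0 + I) - G = I - G)
-1129*L(r(0, -1), 16) = -1129*((0 - 1*(-1)) + 16) = -1129*((0 + 1) + 16) = -1129*(1 + 16) = -1129*17 = -19193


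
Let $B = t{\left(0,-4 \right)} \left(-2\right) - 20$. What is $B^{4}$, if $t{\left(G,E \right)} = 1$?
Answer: $234256$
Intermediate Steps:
$B = -22$ ($B = 1 \left(-2\right) - 20 = -2 - 20 = -22$)
$B^{4} = \left(-22\right)^{4} = 234256$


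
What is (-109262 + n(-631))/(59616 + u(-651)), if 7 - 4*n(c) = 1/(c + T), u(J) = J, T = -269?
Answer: -393336899/212274000 ≈ -1.8530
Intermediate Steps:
n(c) = 7/4 - 1/(4*(-269 + c)) (n(c) = 7/4 - 1/(4*(c - 269)) = 7/4 - 1/(4*(-269 + c)))
(-109262 + n(-631))/(59616 + u(-651)) = (-109262 + (-1884 + 7*(-631))/(4*(-269 - 631)))/(59616 - 651) = (-109262 + (¼)*(-1884 - 4417)/(-900))/58965 = (-109262 + (¼)*(-1/900)*(-6301))*(1/58965) = (-109262 + 6301/3600)*(1/58965) = -393336899/3600*1/58965 = -393336899/212274000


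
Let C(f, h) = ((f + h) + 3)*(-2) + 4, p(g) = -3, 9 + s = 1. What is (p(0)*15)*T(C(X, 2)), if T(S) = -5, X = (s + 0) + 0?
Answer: 225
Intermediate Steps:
s = -8 (s = -9 + 1 = -8)
X = -8 (X = (-8 + 0) + 0 = -8 + 0 = -8)
C(f, h) = -2 - 2*f - 2*h (C(f, h) = (3 + f + h)*(-2) + 4 = (-6 - 2*f - 2*h) + 4 = -2 - 2*f - 2*h)
(p(0)*15)*T(C(X, 2)) = -3*15*(-5) = -45*(-5) = 225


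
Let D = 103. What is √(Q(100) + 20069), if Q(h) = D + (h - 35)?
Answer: 7*√413 ≈ 142.26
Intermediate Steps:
Q(h) = 68 + h (Q(h) = 103 + (h - 35) = 103 + (-35 + h) = 68 + h)
√(Q(100) + 20069) = √((68 + 100) + 20069) = √(168 + 20069) = √20237 = 7*√413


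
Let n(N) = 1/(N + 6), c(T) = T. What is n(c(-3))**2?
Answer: 1/9 ≈ 0.11111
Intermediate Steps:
n(N) = 1/(6 + N)
n(c(-3))**2 = (1/(6 - 3))**2 = (1/3)**2 = 1/9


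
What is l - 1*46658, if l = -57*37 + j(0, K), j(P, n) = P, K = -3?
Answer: -48767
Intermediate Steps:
l = -2109 (l = -57*37 + 0 = -2109 + 0 = -2109)
l - 1*46658 = -2109 - 1*46658 = -2109 - 46658 = -48767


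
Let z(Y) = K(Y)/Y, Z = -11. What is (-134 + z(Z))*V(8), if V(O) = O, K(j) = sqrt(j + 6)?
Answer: -1072 - 8*I*sqrt(5)/11 ≈ -1072.0 - 1.6262*I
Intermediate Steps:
K(j) = sqrt(6 + j)
z(Y) = sqrt(6 + Y)/Y
(-134 + z(Z))*V(8) = (-134 + sqrt(6 - 11)/(-11))*8 = (-134 - I*sqrt(5)/11)*8 = -1072 - 8*I*sqrt(5)/11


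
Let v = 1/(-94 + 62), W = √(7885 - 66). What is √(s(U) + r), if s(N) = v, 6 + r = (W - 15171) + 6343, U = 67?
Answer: √(-565378 + 64*√7819)/8 ≈ 93.518*I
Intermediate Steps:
W = √7819 ≈ 88.425
v = -1/32 (v = 1/(-32) = -1/32 ≈ -0.031250)
r = -8834 + √7819 (r = -6 + ((√7819 - 15171) + 6343) = -6 + ((-15171 + √7819) + 6343) = -6 + (-8828 + √7819) = -8834 + √7819 ≈ -8745.6)
s(N) = -1/32
√(s(U) + r) = √(-1/32 + (-8834 + √7819)) = √(-282689/32 + √7819)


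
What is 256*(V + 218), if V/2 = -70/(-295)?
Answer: 3299840/59 ≈ 55930.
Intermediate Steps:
V = 28/59 (V = 2*(-70/(-295)) = 2*(-70*(-1/295)) = 2*(14/59) = 28/59 ≈ 0.47458)
256*(V + 218) = 256*(28/59 + 218) = 256*(12890/59) = 3299840/59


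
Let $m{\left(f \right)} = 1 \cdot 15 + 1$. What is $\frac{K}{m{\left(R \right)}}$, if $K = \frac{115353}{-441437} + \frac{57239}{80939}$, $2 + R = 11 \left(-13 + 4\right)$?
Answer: $\frac{1991356997}{71458938686} \approx 0.027867$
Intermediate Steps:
$R = -101$ ($R = -2 + 11 \left(-13 + 4\right) = -2 + 11 \left(-9\right) = -2 - 99 = -101$)
$K = \frac{15930855976}{35729469343}$ ($K = 115353 \left(- \frac{1}{441437}\right) + 57239 \cdot \frac{1}{80939} = - \frac{115353}{441437} + \frac{57239}{80939} = \frac{15930855976}{35729469343} \approx 0.44587$)
$m{\left(f \right)} = 16$ ($m{\left(f \right)} = 15 + 1 = 16$)
$\frac{K}{m{\left(R \right)}} = \frac{15930855976}{35729469343 \cdot 16} = \frac{15930855976}{35729469343} \cdot \frac{1}{16} = \frac{1991356997}{71458938686}$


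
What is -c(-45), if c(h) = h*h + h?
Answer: -1980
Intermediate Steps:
c(h) = h + h**2 (c(h) = h**2 + h = h + h**2)
-c(-45) = -(-45)*(1 - 45) = -(-45)*(-44) = -1*1980 = -1980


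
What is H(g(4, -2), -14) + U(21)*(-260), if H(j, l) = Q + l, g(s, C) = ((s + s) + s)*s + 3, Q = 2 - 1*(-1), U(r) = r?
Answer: -5471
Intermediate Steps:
Q = 3 (Q = 2 + 1 = 3)
g(s, C) = 3 + 3*s**2 (g(s, C) = (2*s + s)*s + 3 = (3*s)*s + 3 = 3*s**2 + 3 = 3 + 3*s**2)
H(j, l) = 3 + l
H(g(4, -2), -14) + U(21)*(-260) = (3 - 14) + 21*(-260) = -11 - 5460 = -5471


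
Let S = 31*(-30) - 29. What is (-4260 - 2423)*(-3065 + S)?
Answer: 26892392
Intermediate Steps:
S = -959 (S = -930 - 29 = -959)
(-4260 - 2423)*(-3065 + S) = (-4260 - 2423)*(-3065 - 959) = -6683*(-4024) = 26892392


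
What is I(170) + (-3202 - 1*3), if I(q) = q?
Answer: -3035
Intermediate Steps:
I(170) + (-3202 - 1*3) = 170 + (-3202 - 1*3) = 170 + (-3202 - 3) = 170 - 3205 = -3035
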